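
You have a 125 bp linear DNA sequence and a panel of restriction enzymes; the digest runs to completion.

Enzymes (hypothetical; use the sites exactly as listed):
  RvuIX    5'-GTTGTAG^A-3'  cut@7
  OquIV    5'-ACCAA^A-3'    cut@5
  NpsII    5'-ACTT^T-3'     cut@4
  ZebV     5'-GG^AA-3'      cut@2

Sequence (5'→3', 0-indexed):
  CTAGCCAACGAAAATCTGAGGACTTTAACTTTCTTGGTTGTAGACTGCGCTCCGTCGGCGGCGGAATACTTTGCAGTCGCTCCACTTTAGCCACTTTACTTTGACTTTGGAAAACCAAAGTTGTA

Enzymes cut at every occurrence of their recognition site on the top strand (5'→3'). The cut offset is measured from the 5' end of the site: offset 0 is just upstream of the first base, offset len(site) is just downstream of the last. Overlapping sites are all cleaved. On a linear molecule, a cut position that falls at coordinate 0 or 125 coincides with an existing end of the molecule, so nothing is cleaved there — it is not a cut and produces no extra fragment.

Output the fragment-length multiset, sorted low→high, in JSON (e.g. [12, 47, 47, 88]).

Scan for sites:
  RvuIX GTTGTAGA/7: at [36] ⇒ [43]
  OquIV ACCAAA/5: at [113] ⇒ [118]
  NpsII ACTTT/4: at [21, 27, 67, 83, 92, 97, 103] ⇒ [25, 31, 71, 87, 96, 101, 107]
  ZebV GGAA/2: at [62, 108] ⇒ [64, 110]

All cut coordinates (distinct, sorted): [25, 31, 43, 64, 71, 87, 96, 101, 107, 110, 118]

Fragments:
  [0,25): 25 bp
  [25,31): 6 bp
  [31,43): 12 bp
  [43,64): 21 bp
  [64,71): 7 bp
  [71,87): 16 bp
  [87,96): 9 bp
  [96,101): 5 bp
  [101,107): 6 bp
  [107,110): 3 bp
  [110,118): 8 bp
  [118,125): 7 bp

[3,5,6,6,7,7,8,9,12,16,21,25]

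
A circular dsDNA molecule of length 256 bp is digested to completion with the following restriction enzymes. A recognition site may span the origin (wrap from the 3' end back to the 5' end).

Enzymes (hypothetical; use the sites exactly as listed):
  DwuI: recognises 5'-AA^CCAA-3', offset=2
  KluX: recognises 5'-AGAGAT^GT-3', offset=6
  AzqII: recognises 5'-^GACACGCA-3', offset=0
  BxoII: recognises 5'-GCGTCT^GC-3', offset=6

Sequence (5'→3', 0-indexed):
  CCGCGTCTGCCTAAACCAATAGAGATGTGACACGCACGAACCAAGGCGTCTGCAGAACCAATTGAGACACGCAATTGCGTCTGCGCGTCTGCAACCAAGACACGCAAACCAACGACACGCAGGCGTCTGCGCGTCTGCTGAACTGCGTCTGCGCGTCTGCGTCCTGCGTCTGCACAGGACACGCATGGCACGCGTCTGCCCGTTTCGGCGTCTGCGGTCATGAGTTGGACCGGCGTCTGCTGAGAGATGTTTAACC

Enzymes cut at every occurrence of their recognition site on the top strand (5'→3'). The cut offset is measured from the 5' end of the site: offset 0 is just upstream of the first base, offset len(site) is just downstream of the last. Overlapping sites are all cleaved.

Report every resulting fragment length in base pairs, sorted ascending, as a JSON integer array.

Scan for sites:
  DwuI AACCAA/2: at [13, 38, 55, 92, 106] ⇒ [15, 40, 57, 94, 108]
  KluX AGAGATGT/6: at [20, 242] ⇒ [26, 248]
  AzqII GACACGCA/0: at [28, 65, 98, 113, 177] ⇒ [28, 65, 98, 113, 177]
  BxoII GCGTCTGC/6: at [2, 45, 76, 84, 122, 130, 144, 152, 165, 191, 207, 232] ⇒ [8, 51, 82, 90, 128, 136, 150, 158, 171, 197, 213, 238]

Pooled cuts: [8, 15, 26, 28, 40, 51, 57, 65, 82, 90, 94, 98, 108, 113, 128, 136, 150, 158, 171, 177, 197, 213, 238, 248]

Fragments:
  8→15: 7 bp
  15→26: 11 bp
  26→28: 2 bp
  28→40: 12 bp
  40→51: 11 bp
  51→57: 6 bp
  57→65: 8 bp
  65→82: 17 bp
  82→90: 8 bp
  90→94: 4 bp
  94→98: 4 bp
  98→108: 10 bp
  108→113: 5 bp
  113→128: 15 bp
  128→136: 8 bp
  136→150: 14 bp
  150→158: 8 bp
  158→171: 13 bp
  171→177: 6 bp
  177→197: 20 bp
  197→213: 16 bp
  213→238: 25 bp
  238→248: 10 bp
  248→8 (wrap): 256-248+8 = 16 bp

[2,4,4,5,6,6,7,8,8,8,8,10,10,11,11,12,13,14,15,16,16,17,20,25]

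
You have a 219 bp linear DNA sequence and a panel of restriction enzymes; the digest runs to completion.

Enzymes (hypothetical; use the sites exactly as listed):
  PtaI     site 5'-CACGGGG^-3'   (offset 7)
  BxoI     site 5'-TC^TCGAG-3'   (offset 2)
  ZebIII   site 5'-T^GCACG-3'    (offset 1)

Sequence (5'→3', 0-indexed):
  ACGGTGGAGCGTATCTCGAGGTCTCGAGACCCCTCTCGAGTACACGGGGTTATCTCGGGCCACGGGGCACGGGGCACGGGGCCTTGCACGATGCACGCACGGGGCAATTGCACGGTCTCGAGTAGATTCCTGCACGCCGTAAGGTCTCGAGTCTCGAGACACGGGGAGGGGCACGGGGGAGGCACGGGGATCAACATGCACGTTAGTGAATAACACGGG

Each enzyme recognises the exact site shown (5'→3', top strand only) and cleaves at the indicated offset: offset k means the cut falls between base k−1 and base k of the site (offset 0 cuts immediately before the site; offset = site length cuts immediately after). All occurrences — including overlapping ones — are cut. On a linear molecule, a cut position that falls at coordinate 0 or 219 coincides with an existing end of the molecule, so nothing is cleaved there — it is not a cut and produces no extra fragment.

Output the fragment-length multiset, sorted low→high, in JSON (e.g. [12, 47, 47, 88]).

[4,5,7,7,7,7,8,8,8,11,12,12,12,13,14,14,15,15,18,22]

Scan for sites:
  PtaI (CACGGGG, off=7): starts [42, 60, 67, 74, 97, 159, 171, 182] → cuts [49, 67, 74, 81, 104, 166, 178, 189]
  BxoI (TCTCGAG, off=2): starts [13, 21, 33, 115, 144, 151] → cuts [15, 23, 35, 117, 146, 153]
  ZebIII (TGCACG, off=1): starts [84, 91, 108, 130, 196] → cuts [85, 92, 109, 131, 197]

All cut coordinates (distinct, sorted): [15, 23, 35, 49, 67, 74, 81, 85, 92, 104, 109, 117, 131, 146, 153, 166, 178, 189, 197]

Fragments:
  [0,15): 15 bp
  [15,23): 8 bp
  [23,35): 12 bp
  [35,49): 14 bp
  [49,67): 18 bp
  [67,74): 7 bp
  [74,81): 7 bp
  [81,85): 4 bp
  [85,92): 7 bp
  [92,104): 12 bp
  [104,109): 5 bp
  [109,117): 8 bp
  [117,131): 14 bp
  [131,146): 15 bp
  [146,153): 7 bp
  [153,166): 13 bp
  [166,178): 12 bp
  [178,189): 11 bp
  [189,197): 8 bp
  [197,219): 22 bp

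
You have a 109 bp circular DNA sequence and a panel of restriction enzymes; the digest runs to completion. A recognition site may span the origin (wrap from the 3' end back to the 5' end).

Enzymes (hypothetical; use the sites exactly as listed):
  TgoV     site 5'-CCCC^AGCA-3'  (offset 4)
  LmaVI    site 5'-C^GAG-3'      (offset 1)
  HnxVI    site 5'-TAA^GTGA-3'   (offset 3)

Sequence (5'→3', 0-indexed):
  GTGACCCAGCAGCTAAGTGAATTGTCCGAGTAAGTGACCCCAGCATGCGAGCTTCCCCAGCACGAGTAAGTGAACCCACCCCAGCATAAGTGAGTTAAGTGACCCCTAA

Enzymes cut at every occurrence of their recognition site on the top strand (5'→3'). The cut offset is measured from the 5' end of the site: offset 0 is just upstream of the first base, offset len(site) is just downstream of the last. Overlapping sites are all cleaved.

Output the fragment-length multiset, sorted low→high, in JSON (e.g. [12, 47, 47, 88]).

[5,6,6,7,7,8,9,10,11,11,13,16]

Per-enzyme occurrences:
  TgoV (CCCCAGCA, off=4): starts [37, 54, 78] → cuts [41, 58, 82]
  LmaVI (CGAG, off=1): starts [26, 47, 62] → cuts [27, 48, 63]
  HnxVI (TAAGTGA, off=3): starts [13, 30, 66, 86, 95, 106] → cuts [0, 16, 33, 69, 89, 98]

All cut coordinates (distinct, sorted): [0, 16, 27, 33, 41, 48, 58, 63, 69, 82, 89, 98]

Fragments:
  0→16: 16 bp
  16→27: 11 bp
  27→33: 6 bp
  33→41: 8 bp
  41→48: 7 bp
  48→58: 10 bp
  58→63: 5 bp
  63→69: 6 bp
  69→82: 13 bp
  82→89: 7 bp
  89→98: 9 bp
  98→0 (wrap): 109-98+0 = 11 bp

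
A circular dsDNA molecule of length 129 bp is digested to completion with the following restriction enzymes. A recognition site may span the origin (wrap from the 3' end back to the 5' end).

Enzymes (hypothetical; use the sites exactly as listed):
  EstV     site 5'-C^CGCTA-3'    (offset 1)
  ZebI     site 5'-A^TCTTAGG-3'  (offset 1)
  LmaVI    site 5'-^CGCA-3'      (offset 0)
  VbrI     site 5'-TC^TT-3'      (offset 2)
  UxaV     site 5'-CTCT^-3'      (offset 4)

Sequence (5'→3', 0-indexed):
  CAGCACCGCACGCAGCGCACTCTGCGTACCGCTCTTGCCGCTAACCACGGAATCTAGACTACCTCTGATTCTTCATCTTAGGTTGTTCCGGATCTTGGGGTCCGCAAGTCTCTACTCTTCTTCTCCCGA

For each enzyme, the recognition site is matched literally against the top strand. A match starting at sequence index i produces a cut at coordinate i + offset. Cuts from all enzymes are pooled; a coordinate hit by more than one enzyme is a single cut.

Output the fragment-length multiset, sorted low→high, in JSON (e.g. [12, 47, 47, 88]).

[1,1,2,2,3,4,4,4,5,5,8,8,11,11,15,17,28]

Scan for sites:
  EstV (CCGCTA, off=1): starts [37] → cuts [38]
  ZebI (ATCTTAGG, off=1): starts [74] → cuts [75]
  LmaVI (CGCA, off=0): starts [6, 10, 15, 102] → cuts [6, 10, 15, 102]
  VbrI (TCTT, off=2): starts [32, 69, 75, 92, 115, 118] → cuts [34, 71, 77, 94, 117, 120]
  UxaV (CTCT, off=4): starts [19, 31, 62, 109, 114] → cuts [23, 35, 66, 113, 118]

Pooled cuts: [6, 10, 15, 23, 34, 35, 38, 66, 71, 75, 77, 94, 102, 113, 117, 118, 120]

Fragments:
  6→10: 4 bp
  10→15: 5 bp
  15→23: 8 bp
  23→34: 11 bp
  34→35: 1 bp
  35→38: 3 bp
  38→66: 28 bp
  66→71: 5 bp
  71→75: 4 bp
  75→77: 2 bp
  77→94: 17 bp
  94→102: 8 bp
  102→113: 11 bp
  113→117: 4 bp
  117→118: 1 bp
  118→120: 2 bp
  120→6 (wrap): 129-120+6 = 15 bp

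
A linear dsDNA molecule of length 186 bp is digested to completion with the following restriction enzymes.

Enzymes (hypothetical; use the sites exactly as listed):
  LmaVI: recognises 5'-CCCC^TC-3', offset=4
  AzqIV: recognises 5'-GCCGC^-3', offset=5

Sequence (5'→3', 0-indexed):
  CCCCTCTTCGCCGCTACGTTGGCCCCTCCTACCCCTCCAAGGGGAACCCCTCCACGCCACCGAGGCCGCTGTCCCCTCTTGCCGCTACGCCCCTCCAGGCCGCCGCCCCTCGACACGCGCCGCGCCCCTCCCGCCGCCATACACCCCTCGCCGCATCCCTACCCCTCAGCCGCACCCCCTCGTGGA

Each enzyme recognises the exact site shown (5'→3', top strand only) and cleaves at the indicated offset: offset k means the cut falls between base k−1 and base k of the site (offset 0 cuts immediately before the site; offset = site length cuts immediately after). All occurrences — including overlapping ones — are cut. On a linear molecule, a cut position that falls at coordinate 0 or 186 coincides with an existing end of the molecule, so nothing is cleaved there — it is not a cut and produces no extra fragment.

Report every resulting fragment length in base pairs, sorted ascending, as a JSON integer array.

[3,3,4,5,6,7,7,7,8,8,9,9,9,10,10,10,11,12,14,15,19]

Per-enzyme occurrences:
  LmaVI CCCCTC/4: at [0, 22, 31, 46, 72, 89, 105, 124, 143, 161, 175] ⇒ [4, 26, 35, 50, 76, 93, 109, 128, 147, 165, 179]
  AzqIV GCCGC/5: at [9, 64, 80, 98, 101, 118, 132, 149, 168] ⇒ [14, 69, 85, 103, 106, 123, 137, 154, 173]

Pooled cuts: [4, 14, 26, 35, 50, 69, 76, 85, 93, 103, 106, 109, 123, 128, 137, 147, 154, 165, 173, 179]

Fragment lengths:
  [0,4): 4 bp
  [4,14): 10 bp
  [14,26): 12 bp
  [26,35): 9 bp
  [35,50): 15 bp
  [50,69): 19 bp
  [69,76): 7 bp
  [76,85): 9 bp
  [85,93): 8 bp
  [93,103): 10 bp
  [103,106): 3 bp
  [106,109): 3 bp
  [109,123): 14 bp
  [123,128): 5 bp
  [128,137): 9 bp
  [137,147): 10 bp
  [147,154): 7 bp
  [154,165): 11 bp
  [165,173): 8 bp
  [173,179): 6 bp
  [179,186): 7 bp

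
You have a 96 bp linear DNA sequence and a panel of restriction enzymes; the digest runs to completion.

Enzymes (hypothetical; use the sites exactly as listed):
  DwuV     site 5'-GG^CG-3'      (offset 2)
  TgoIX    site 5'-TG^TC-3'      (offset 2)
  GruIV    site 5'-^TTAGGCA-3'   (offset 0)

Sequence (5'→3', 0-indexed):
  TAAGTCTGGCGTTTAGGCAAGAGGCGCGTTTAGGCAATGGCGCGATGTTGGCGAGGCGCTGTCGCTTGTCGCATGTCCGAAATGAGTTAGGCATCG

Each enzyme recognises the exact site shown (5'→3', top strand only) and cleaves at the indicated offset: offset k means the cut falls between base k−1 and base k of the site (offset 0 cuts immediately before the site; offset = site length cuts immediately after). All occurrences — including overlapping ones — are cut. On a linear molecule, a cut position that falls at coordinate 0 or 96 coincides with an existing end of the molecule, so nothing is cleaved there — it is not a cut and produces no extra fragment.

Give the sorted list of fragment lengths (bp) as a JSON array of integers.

[3,5,5,5,7,7,9,10,11,11,11,12]

Per-enzyme occurrences:
  DwuV (GGCG, off=2): starts [7, 22, 38, 49, 54] → cuts [9, 24, 40, 51, 56]
  TgoIX (TGTC, off=2): starts [59, 66, 73] → cuts [61, 68, 75]
  GruIV (TTAGGCA, off=0): starts [12, 29, 86] → cuts [12, 29, 86]

All cut coordinates (distinct, sorted): [9, 12, 24, 29, 40, 51, 56, 61, 68, 75, 86]

Fragment lengths:
  [0,9): 9 bp
  [9,12): 3 bp
  [12,24): 12 bp
  [24,29): 5 bp
  [29,40): 11 bp
  [40,51): 11 bp
  [51,56): 5 bp
  [56,61): 5 bp
  [61,68): 7 bp
  [68,75): 7 bp
  [75,86): 11 bp
  [86,96): 10 bp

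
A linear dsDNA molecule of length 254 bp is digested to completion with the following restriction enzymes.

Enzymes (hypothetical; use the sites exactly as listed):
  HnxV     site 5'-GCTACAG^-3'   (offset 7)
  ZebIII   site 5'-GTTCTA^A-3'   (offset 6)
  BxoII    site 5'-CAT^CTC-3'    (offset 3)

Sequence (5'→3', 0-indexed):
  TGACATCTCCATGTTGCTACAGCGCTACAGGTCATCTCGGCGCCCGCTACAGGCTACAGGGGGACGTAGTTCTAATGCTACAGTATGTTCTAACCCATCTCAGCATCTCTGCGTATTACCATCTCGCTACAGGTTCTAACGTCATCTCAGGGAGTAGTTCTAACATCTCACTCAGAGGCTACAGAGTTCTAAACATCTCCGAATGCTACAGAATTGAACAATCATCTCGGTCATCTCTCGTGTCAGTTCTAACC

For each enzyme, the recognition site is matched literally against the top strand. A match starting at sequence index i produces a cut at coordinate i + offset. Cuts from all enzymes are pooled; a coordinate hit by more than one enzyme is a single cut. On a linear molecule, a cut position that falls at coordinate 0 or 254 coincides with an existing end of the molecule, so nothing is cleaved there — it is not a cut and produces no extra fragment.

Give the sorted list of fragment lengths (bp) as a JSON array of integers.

[3,4,5,5,6,6,6,7,7,7,8,8,9,9,9,10,14,15,15,16,16,17,17,17,18]

Per-enzyme occurrences:
  HnxV (GCTACAG, off=7): starts [15, 23, 45, 52, 76, 125, 177, 204] → cuts [22, 30, 52, 59, 83, 132, 184, 211]
  ZebIII (GTTCTAA, off=6): starts [68, 86, 132, 156, 185, 245] → cuts [74, 92, 138, 162, 191, 251]
  BxoII (CATCTC, off=3): starts [3, 32, 95, 103, 119, 142, 163, 193, 222, 231] → cuts [6, 35, 98, 106, 122, 145, 166, 196, 225, 234]

All cut coordinates (distinct, sorted): [6, 22, 30, 35, 52, 59, 74, 83, 92, 98, 106, 122, 132, 138, 145, 162, 166, 184, 191, 196, 211, 225, 234, 251]

Fragments:
  [0,6): 6 bp
  [6,22): 16 bp
  [22,30): 8 bp
  [30,35): 5 bp
  [35,52): 17 bp
  [52,59): 7 bp
  [59,74): 15 bp
  [74,83): 9 bp
  [83,92): 9 bp
  [92,98): 6 bp
  [98,106): 8 bp
  [106,122): 16 bp
  [122,132): 10 bp
  [132,138): 6 bp
  [138,145): 7 bp
  [145,162): 17 bp
  [162,166): 4 bp
  [166,184): 18 bp
  [184,191): 7 bp
  [191,196): 5 bp
  [196,211): 15 bp
  [211,225): 14 bp
  [225,234): 9 bp
  [234,251): 17 bp
  [251,254): 3 bp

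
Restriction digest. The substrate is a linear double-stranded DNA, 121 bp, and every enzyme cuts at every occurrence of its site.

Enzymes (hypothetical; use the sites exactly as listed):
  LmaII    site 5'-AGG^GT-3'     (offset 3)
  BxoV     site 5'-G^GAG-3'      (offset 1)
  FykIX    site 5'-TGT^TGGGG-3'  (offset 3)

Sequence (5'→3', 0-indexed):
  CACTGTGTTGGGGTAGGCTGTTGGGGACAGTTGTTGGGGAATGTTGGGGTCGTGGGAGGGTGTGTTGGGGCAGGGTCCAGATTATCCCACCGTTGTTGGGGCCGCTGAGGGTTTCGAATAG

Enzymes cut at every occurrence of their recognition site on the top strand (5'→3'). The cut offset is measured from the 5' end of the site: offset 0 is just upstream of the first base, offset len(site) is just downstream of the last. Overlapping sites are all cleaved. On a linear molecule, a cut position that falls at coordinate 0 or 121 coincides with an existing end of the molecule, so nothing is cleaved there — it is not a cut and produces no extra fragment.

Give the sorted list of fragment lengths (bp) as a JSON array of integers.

Site scan:
  LmaII (AGGGT, off=3): starts [56, 71, 107] → cuts [59, 74, 110]
  BxoV (GGAG, off=1): starts [54] → cuts [55]
  FykIX (TGTTGGGG, off=3): starts [5, 18, 31, 41, 62, 93] → cuts [8, 21, 34, 44, 65, 96]

All cut coordinates (distinct, sorted): [8, 21, 34, 44, 55, 59, 65, 74, 96, 110]

Fragment lengths:
  [0,8): 8 bp
  [8,21): 13 bp
  [21,34): 13 bp
  [34,44): 10 bp
  [44,55): 11 bp
  [55,59): 4 bp
  [59,65): 6 bp
  [65,74): 9 bp
  [74,96): 22 bp
  [96,110): 14 bp
  [110,121): 11 bp

[4,6,8,9,10,11,11,13,13,14,22]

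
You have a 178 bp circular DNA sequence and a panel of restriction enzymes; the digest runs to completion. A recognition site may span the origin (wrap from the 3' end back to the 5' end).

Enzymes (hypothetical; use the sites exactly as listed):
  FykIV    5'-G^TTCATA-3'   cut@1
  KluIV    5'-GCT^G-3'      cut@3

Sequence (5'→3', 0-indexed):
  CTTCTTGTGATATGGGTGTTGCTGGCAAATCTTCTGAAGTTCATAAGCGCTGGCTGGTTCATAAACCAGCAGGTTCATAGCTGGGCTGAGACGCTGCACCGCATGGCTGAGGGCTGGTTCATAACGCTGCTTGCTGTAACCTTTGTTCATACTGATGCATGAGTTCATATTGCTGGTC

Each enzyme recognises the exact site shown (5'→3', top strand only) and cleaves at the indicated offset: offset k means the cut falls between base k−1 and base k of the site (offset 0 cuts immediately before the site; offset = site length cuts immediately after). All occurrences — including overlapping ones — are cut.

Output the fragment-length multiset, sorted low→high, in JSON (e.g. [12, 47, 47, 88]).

[2,2,4,5,7,7,8,9,10,11,11,12,13,16,16,18,27]

Per-enzyme occurrences:
  FykIV (GTTCATA, off=1): starts [38, 56, 72, 116, 144, 162] → cuts [39, 57, 73, 117, 145, 163]
  KluIV (GCTG, off=3): starts [20, 48, 52, 79, 84, 92, 105, 112, 125, 132, 171] → cuts [23, 51, 55, 82, 87, 95, 108, 115, 128, 135, 174]

Pooled cuts: [23, 39, 51, 55, 57, 73, 82, 87, 95, 108, 115, 117, 128, 135, 145, 163, 174]

Fragments:
  23→39: 16 bp
  39→51: 12 bp
  51→55: 4 bp
  55→57: 2 bp
  57→73: 16 bp
  73→82: 9 bp
  82→87: 5 bp
  87→95: 8 bp
  95→108: 13 bp
  108→115: 7 bp
  115→117: 2 bp
  117→128: 11 bp
  128→135: 7 bp
  135→145: 10 bp
  145→163: 18 bp
  163→174: 11 bp
  174→23 (wrap): 178-174+23 = 27 bp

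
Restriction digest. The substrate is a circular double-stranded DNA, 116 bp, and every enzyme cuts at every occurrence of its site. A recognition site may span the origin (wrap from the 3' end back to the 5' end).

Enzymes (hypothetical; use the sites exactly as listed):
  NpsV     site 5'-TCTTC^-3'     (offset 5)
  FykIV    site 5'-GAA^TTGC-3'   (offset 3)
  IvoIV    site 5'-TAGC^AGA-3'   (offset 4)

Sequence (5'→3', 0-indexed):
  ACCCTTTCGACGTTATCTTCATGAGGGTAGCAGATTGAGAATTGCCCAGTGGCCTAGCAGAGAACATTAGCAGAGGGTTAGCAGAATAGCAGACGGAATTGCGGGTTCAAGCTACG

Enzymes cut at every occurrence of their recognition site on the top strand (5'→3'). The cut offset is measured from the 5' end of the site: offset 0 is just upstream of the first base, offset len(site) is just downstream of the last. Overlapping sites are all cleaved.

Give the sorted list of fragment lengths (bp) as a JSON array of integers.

[8,8,10,11,11,13,17,38]

Scan for sites:
  NpsV (TCTTC, off=5): starts [15] → cuts [20]
  FykIV (GAATTGC, off=3): starts [38, 95] → cuts [41, 98]
  IvoIV (TAGCAGA, off=4): starts [27, 54, 67, 78, 86] → cuts [31, 58, 71, 82, 90]

All cut coordinates (distinct, sorted): [20, 31, 41, 58, 71, 82, 90, 98]

Fragment lengths:
  20→31: 11 bp
  31→41: 10 bp
  41→58: 17 bp
  58→71: 13 bp
  71→82: 11 bp
  82→90: 8 bp
  90→98: 8 bp
  98→20 (wrap): 116-98+20 = 38 bp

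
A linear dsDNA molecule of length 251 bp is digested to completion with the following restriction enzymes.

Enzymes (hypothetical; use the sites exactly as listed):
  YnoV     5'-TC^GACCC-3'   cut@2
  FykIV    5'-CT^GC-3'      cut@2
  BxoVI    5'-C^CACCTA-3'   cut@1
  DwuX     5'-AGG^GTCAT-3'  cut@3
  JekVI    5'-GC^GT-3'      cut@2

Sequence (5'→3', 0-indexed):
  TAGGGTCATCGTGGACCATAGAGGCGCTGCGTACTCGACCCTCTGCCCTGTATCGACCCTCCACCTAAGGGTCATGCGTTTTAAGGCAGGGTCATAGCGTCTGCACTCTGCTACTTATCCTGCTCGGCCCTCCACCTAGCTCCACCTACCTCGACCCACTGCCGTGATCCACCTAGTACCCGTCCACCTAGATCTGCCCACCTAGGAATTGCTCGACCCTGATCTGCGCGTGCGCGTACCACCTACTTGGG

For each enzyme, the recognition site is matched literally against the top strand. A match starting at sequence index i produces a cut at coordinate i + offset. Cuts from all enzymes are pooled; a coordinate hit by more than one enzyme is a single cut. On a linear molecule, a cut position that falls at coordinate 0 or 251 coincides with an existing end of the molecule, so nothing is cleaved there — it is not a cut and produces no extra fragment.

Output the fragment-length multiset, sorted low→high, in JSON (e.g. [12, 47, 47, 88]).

Scan for sites:
  YnoV (TCGACCC, off=2): starts [34, 52, 150, 212] → cuts [36, 54, 152, 214]
  FykIV (CTGC, off=2): starts [26, 42, 100, 107, 119, 158, 193, 223] → cuts [28, 44, 102, 109, 121, 160, 195, 225]
  BxoVI (CCACCTA, off=1): starts [60, 131, 141, 168, 183, 197, 238] → cuts [61, 132, 142, 169, 184, 198, 239]
  DwuX (AGGGTCAT, off=3): starts [1, 67, 87] → cuts [4, 70, 90]
  JekVI (GCGT, off=2): starts [28, 75, 96, 227, 233] → cuts [30, 77, 98, 229, 235]

All cut coordinates (distinct, sorted): [4, 28, 30, 36, 44, 54, 61, 70, 77, 90, 98, 102, 109, 121, 132, 142, 152, 160, 169, 184, 195, 198, 214, 225, 229, 235, 239]

Fragments:
  [0,4): 4 bp
  [4,28): 24 bp
  [28,30): 2 bp
  [30,36): 6 bp
  [36,44): 8 bp
  [44,54): 10 bp
  [54,61): 7 bp
  [61,70): 9 bp
  [70,77): 7 bp
  [77,90): 13 bp
  [90,98): 8 bp
  [98,102): 4 bp
  [102,109): 7 bp
  [109,121): 12 bp
  [121,132): 11 bp
  [132,142): 10 bp
  [142,152): 10 bp
  [152,160): 8 bp
  [160,169): 9 bp
  [169,184): 15 bp
  [184,195): 11 bp
  [195,198): 3 bp
  [198,214): 16 bp
  [214,225): 11 bp
  [225,229): 4 bp
  [229,235): 6 bp
  [235,239): 4 bp
  [239,251): 12 bp

[2,3,4,4,4,4,6,6,7,7,7,8,8,8,9,9,10,10,10,11,11,11,12,12,13,15,16,24]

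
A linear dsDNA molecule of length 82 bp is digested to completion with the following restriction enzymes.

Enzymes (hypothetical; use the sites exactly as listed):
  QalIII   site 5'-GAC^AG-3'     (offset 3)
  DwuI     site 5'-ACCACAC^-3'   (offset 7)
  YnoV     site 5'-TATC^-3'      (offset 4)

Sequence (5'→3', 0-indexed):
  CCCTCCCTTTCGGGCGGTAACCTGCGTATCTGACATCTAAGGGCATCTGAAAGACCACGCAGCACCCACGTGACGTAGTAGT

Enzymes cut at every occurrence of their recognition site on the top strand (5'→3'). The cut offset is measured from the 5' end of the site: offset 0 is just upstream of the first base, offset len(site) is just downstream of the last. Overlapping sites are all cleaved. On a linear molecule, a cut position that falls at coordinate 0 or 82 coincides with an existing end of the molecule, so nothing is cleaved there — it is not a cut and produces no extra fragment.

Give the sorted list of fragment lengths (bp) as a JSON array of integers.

Site scan:
  QalIII (GACAG, off=3): no sites
  DwuI (ACCACAC, off=7): no sites
  YnoV (TATC, off=4): starts [26] → cuts [30]

Pooled cuts: [30]

Fragment lengths:
  [0,30): 30 bp
  [30,82): 52 bp

[30,52]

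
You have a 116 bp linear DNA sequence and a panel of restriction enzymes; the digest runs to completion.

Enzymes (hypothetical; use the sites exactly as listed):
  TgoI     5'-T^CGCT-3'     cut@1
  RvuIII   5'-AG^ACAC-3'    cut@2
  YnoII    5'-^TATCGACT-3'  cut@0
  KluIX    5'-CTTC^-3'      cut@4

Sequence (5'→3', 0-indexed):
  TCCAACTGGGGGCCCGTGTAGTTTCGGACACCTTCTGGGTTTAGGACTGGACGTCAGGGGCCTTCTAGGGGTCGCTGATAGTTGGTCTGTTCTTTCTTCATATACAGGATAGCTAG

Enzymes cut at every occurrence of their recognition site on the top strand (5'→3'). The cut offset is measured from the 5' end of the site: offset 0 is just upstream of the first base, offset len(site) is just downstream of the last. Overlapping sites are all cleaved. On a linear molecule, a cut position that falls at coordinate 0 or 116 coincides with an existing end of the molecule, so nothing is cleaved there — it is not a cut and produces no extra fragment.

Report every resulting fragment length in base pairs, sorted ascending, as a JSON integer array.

Per-enzyme occurrences:
  TgoI TCGCT/1: at [71] ⇒ [72]
  RvuIII (AGACAC, off=2): no sites
  YnoII (TATCGACT, off=0): no sites
  KluIX CTTC/4: at [31, 61, 95] ⇒ [35, 65, 99]

Pooled cuts: [35, 65, 72, 99]

Fragment lengths:
  [0,35): 35 bp
  [35,65): 30 bp
  [65,72): 7 bp
  [72,99): 27 bp
  [99,116): 17 bp

[7,17,27,30,35]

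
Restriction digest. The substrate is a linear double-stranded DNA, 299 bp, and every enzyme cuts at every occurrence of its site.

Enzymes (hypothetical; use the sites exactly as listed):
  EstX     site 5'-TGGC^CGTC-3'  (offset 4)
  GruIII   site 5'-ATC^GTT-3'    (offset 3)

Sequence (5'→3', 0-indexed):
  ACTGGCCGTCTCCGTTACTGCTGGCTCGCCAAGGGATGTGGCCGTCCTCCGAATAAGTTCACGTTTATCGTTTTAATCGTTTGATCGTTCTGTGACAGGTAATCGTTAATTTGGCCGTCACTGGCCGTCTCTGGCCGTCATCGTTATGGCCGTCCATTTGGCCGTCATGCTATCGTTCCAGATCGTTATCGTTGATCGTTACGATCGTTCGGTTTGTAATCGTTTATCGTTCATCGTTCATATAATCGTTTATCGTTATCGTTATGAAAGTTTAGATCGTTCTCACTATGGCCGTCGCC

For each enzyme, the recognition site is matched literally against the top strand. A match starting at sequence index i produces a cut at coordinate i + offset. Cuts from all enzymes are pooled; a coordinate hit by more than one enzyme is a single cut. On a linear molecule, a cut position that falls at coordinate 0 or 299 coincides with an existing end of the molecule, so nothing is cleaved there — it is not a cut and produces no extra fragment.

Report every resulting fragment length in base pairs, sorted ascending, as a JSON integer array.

[6,6,6,7,7,7,7,7,7,8,8,9,9,10,10,10,11,12,12,12,14,15,18,18,27,36]

Site scan:
  EstX (TGGCCGTC, off=4): starts [2, 38, 111, 121, 131, 146, 158, 288] → cuts [6, 42, 115, 125, 135, 150, 162, 292]
  GruIII (ATCGTT, off=3): starts [66, 75, 83, 101, 139, 171, 181, 187, 194, 203, 218, 225, 232, 244, 251, 257, 275] → cuts [69, 78, 86, 104, 142, 174, 184, 190, 197, 206, 221, 228, 235, 247, 254, 260, 278]

All cut coordinates (distinct, sorted): [6, 42, 69, 78, 86, 104, 115, 125, 135, 142, 150, 162, 174, 184, 190, 197, 206, 221, 228, 235, 247, 254, 260, 278, 292]

Fragments:
  [0,6): 6 bp
  [6,42): 36 bp
  [42,69): 27 bp
  [69,78): 9 bp
  [78,86): 8 bp
  [86,104): 18 bp
  [104,115): 11 bp
  [115,125): 10 bp
  [125,135): 10 bp
  [135,142): 7 bp
  [142,150): 8 bp
  [150,162): 12 bp
  [162,174): 12 bp
  [174,184): 10 bp
  [184,190): 6 bp
  [190,197): 7 bp
  [197,206): 9 bp
  [206,221): 15 bp
  [221,228): 7 bp
  [228,235): 7 bp
  [235,247): 12 bp
  [247,254): 7 bp
  [254,260): 6 bp
  [260,278): 18 bp
  [278,292): 14 bp
  [292,299): 7 bp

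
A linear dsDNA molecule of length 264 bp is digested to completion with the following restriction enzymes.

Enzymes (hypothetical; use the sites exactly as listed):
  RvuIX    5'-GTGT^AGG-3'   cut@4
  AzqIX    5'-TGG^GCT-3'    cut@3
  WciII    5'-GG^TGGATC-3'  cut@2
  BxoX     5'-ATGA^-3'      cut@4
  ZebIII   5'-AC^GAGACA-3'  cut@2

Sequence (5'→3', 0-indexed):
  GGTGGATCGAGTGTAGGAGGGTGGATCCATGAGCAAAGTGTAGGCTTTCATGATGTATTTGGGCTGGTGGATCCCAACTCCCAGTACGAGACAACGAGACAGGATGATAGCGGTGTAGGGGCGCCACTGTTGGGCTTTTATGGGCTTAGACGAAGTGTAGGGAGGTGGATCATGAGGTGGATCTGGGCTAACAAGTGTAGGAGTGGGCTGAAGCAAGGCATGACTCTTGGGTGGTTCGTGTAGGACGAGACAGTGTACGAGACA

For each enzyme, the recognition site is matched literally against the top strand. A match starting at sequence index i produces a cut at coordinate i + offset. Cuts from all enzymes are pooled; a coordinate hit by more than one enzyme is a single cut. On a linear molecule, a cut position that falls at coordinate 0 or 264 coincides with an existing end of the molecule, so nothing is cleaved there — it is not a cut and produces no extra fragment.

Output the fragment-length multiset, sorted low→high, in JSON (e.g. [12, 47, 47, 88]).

[2,2,5,5,6,7,7,8,8,9,9,9,9,10,10,11,12,12,12,12,12,15,17,17,18,20]

Scan for sites:
  RvuIX (GTGTAGG, off=4): starts [10, 37, 112, 154, 194, 237] → cuts [14, 41, 116, 158, 198, 241]
  AzqIX (TGGGCT, off=3): starts [59, 130, 140, 183, 203] → cuts [62, 133, 143, 186, 206]
  WciII (GGTGGATC, off=2): starts [0, 19, 65, 163, 175] → cuts [2, 21, 67, 165, 177]
  BxoX (ATGA, off=4): starts [28, 49, 103, 171, 219] → cuts [32, 53, 107, 175, 223]
  ZebIII (ACGAGACA, off=2): starts [85, 93, 244, 256] → cuts [87, 95, 246, 258]

Pooled cuts: [2, 14, 21, 32, 41, 53, 62, 67, 87, 95, 107, 116, 133, 143, 158, 165, 175, 177, 186, 198, 206, 223, 241, 246, 258]

Fragments:
  [0,2): 2 bp
  [2,14): 12 bp
  [14,21): 7 bp
  [21,32): 11 bp
  [32,41): 9 bp
  [41,53): 12 bp
  [53,62): 9 bp
  [62,67): 5 bp
  [67,87): 20 bp
  [87,95): 8 bp
  [95,107): 12 bp
  [107,116): 9 bp
  [116,133): 17 bp
  [133,143): 10 bp
  [143,158): 15 bp
  [158,165): 7 bp
  [165,175): 10 bp
  [175,177): 2 bp
  [177,186): 9 bp
  [186,198): 12 bp
  [198,206): 8 bp
  [206,223): 17 bp
  [223,241): 18 bp
  [241,246): 5 bp
  [246,258): 12 bp
  [258,264): 6 bp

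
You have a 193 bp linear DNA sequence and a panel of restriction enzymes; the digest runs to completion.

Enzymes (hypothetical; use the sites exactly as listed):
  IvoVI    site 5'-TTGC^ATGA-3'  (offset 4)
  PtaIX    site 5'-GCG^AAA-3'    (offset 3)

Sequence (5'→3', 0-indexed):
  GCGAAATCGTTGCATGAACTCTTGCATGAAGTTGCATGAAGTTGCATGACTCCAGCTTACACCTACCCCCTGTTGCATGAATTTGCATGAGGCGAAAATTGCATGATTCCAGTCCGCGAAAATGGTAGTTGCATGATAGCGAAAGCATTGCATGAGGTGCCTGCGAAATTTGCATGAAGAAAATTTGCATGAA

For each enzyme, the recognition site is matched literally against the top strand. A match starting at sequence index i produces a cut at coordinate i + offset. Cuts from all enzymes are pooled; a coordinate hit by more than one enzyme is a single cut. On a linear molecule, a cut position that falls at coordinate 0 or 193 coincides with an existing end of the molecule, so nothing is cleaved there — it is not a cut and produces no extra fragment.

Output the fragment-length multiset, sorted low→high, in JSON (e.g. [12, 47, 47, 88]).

Per-enzyme occurrences:
  IvoVI (TTGCATGA, off=4): starts [9, 21, 31, 41, 72, 82, 98, 128, 147, 169, 184] → cuts [13, 25, 35, 45, 76, 86, 102, 132, 151, 173, 188]
  PtaIX (GCGAAA, off=3): starts [0, 91, 115, 138, 162] → cuts [3, 94, 118, 141, 165]

All cut coordinates (distinct, sorted): [3, 13, 25, 35, 45, 76, 86, 94, 102, 118, 132, 141, 151, 165, 173, 188]

Fragments:
  [0,3): 3 bp
  [3,13): 10 bp
  [13,25): 12 bp
  [25,35): 10 bp
  [35,45): 10 bp
  [45,76): 31 bp
  [76,86): 10 bp
  [86,94): 8 bp
  [94,102): 8 bp
  [102,118): 16 bp
  [118,132): 14 bp
  [132,141): 9 bp
  [141,151): 10 bp
  [151,165): 14 bp
  [165,173): 8 bp
  [173,188): 15 bp
  [188,193): 5 bp

[3,5,8,8,8,9,10,10,10,10,10,12,14,14,15,16,31]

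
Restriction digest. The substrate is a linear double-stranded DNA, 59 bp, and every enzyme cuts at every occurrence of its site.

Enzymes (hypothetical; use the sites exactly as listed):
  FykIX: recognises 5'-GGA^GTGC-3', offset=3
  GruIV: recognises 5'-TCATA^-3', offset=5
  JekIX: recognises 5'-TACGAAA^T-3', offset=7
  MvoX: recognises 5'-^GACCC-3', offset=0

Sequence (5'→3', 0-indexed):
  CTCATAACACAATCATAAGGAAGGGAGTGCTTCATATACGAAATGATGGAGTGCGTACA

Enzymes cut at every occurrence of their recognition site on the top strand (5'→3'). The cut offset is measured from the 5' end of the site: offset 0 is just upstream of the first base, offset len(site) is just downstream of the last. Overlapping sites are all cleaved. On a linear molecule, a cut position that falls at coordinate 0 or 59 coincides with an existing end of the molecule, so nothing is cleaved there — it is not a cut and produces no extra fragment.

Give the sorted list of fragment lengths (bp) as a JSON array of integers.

[6,7,7,9,9,10,11]

Per-enzyme occurrences:
  FykIX GGAGTGC/3: at [23, 47] ⇒ [26, 50]
  GruIV TCATA/5: at [1, 12, 31] ⇒ [6, 17, 36]
  JekIX TACGAAAT/7: at [36] ⇒ [43]
  MvoX (GACCC, off=0): no sites

All cut coordinates (distinct, sorted): [6, 17, 26, 36, 43, 50]

Fragments:
  [0,6): 6 bp
  [6,17): 11 bp
  [17,26): 9 bp
  [26,36): 10 bp
  [36,43): 7 bp
  [43,50): 7 bp
  [50,59): 9 bp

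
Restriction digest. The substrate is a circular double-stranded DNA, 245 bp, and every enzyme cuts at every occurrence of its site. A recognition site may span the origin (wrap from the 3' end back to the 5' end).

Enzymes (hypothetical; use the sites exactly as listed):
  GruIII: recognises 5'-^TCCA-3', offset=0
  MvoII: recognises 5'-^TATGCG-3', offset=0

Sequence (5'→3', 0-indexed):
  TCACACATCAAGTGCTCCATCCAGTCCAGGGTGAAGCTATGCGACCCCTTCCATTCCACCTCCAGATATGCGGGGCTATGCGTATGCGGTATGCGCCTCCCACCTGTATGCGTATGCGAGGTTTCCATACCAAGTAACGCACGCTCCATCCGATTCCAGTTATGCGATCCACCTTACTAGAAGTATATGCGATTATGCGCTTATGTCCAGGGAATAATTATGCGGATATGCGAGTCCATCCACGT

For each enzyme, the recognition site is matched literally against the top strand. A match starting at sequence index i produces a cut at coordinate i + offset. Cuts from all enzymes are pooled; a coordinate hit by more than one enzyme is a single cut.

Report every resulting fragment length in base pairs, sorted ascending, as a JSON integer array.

Site scan:
  GruIII (TCCA, off=0): starts [15, 19, 24, 49, 54, 60, 123, 144, 154, 167, 205, 234, 238] → cuts [15, 19, 24, 49, 54, 60, 123, 144, 154, 167, 205, 234, 238]
  MvoII (TATGCG, off=0): starts [37, 66, 76, 82, 89, 106, 112, 160, 185, 193, 218, 226] → cuts [37, 66, 76, 82, 89, 106, 112, 160, 185, 193, 218, 226]

All cut coordinates (distinct, sorted): [15, 19, 24, 37, 49, 54, 60, 66, 76, 82, 89, 106, 112, 123, 144, 154, 160, 167, 185, 193, 205, 218, 226, 234, 238]

Fragment lengths:
  15→19: 4 bp
  19→24: 5 bp
  24→37: 13 bp
  37→49: 12 bp
  49→54: 5 bp
  54→60: 6 bp
  60→66: 6 bp
  66→76: 10 bp
  76→82: 6 bp
  82→89: 7 bp
  89→106: 17 bp
  106→112: 6 bp
  112→123: 11 bp
  123→144: 21 bp
  144→154: 10 bp
  154→160: 6 bp
  160→167: 7 bp
  167→185: 18 bp
  185→193: 8 bp
  193→205: 12 bp
  205→218: 13 bp
  218→226: 8 bp
  226→234: 8 bp
  234→238: 4 bp
  238→15 (wrap): 245-238+15 = 22 bp

[4,4,5,5,6,6,6,6,6,7,7,8,8,8,10,10,11,12,12,13,13,17,18,21,22]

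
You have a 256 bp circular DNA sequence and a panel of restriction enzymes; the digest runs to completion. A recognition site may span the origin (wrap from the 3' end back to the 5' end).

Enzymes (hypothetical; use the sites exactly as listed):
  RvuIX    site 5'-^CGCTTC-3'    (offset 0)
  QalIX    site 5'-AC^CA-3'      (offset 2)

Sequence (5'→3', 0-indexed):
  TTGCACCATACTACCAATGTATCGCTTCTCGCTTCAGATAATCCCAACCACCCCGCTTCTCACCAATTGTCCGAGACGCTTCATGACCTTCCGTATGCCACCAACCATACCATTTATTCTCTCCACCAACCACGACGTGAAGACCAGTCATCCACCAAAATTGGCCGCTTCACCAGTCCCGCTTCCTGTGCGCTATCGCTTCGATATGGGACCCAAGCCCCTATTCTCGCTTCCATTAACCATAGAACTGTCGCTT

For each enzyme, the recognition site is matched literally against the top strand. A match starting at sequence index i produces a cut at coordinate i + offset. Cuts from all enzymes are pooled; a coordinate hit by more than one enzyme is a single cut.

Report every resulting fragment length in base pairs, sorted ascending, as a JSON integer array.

[4,4,5,5,6,7,8,8,8,10,10,11,13,13,14,16,17,19,22,25,31]

Per-enzyme occurrences:
  RvuIX CGCTTC/0: at [22, 29, 53, 76, 165, 179, 196, 227] ⇒ [22, 29, 53, 76, 165, 179, 196, 227]
  QalIX ACCA/2: at [4, 12, 46, 61, 99, 103, 108, 124, 128, 142, 153, 171, 238] ⇒ [6, 14, 48, 63, 101, 105, 110, 126, 130, 144, 155, 173, 240]

All cut coordinates (distinct, sorted): [6, 14, 22, 29, 48, 53, 63, 76, 101, 105, 110, 126, 130, 144, 155, 165, 173, 179, 196, 227, 240]

Fragment lengths:
  6→14: 8 bp
  14→22: 8 bp
  22→29: 7 bp
  29→48: 19 bp
  48→53: 5 bp
  53→63: 10 bp
  63→76: 13 bp
  76→101: 25 bp
  101→105: 4 bp
  105→110: 5 bp
  110→126: 16 bp
  126→130: 4 bp
  130→144: 14 bp
  144→155: 11 bp
  155→165: 10 bp
  165→173: 8 bp
  173→179: 6 bp
  179→196: 17 bp
  196→227: 31 bp
  227→240: 13 bp
  240→6 (wrap): 256-240+6 = 22 bp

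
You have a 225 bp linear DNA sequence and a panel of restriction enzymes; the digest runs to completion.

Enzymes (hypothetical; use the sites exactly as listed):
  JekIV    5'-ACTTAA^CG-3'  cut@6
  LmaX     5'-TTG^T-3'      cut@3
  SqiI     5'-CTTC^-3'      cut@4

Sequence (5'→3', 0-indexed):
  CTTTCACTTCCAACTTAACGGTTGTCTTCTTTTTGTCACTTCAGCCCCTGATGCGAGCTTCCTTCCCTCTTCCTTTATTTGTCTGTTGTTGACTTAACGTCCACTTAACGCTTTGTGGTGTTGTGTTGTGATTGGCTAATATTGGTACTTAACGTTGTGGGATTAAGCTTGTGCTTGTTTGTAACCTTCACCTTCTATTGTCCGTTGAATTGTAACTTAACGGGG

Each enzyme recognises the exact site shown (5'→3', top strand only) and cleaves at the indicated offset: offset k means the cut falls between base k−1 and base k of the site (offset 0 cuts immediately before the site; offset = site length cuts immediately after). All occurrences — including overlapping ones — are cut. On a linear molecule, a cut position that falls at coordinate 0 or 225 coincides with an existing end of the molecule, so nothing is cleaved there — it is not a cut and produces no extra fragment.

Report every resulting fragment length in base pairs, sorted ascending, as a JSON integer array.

[4,4,5,5,5,5,5,6,6,6,6,7,7,7,7,8,8,8,8,9,9,10,11,12,14,19,24]

Scan for sites:
  JekIV ACTTAACG/6: at [12, 91, 102, 146, 214] ⇒ [18, 97, 108, 152, 220]
  LmaX TTGT/3: at [21, 32, 78, 85, 112, 120, 125, 154, 168, 174, 178, 197, 209] ⇒ [24, 35, 81, 88, 115, 123, 128, 157, 171, 177, 181, 200, 212]
  SqiI CTTC/4: at [6, 25, 38, 57, 61, 68, 185, 191] ⇒ [10, 29, 42, 61, 65, 72, 189, 195]

All cut coordinates (distinct, sorted): [10, 18, 24, 29, 35, 42, 61, 65, 72, 81, 88, 97, 108, 115, 123, 128, 152, 157, 171, 177, 181, 189, 195, 200, 212, 220]

Fragments:
  [0,10): 10 bp
  [10,18): 8 bp
  [18,24): 6 bp
  [24,29): 5 bp
  [29,35): 6 bp
  [35,42): 7 bp
  [42,61): 19 bp
  [61,65): 4 bp
  [65,72): 7 bp
  [72,81): 9 bp
  [81,88): 7 bp
  [88,97): 9 bp
  [97,108): 11 bp
  [108,115): 7 bp
  [115,123): 8 bp
  [123,128): 5 bp
  [128,152): 24 bp
  [152,157): 5 bp
  [157,171): 14 bp
  [171,177): 6 bp
  [177,181): 4 bp
  [181,189): 8 bp
  [189,195): 6 bp
  [195,200): 5 bp
  [200,212): 12 bp
  [212,220): 8 bp
  [220,225): 5 bp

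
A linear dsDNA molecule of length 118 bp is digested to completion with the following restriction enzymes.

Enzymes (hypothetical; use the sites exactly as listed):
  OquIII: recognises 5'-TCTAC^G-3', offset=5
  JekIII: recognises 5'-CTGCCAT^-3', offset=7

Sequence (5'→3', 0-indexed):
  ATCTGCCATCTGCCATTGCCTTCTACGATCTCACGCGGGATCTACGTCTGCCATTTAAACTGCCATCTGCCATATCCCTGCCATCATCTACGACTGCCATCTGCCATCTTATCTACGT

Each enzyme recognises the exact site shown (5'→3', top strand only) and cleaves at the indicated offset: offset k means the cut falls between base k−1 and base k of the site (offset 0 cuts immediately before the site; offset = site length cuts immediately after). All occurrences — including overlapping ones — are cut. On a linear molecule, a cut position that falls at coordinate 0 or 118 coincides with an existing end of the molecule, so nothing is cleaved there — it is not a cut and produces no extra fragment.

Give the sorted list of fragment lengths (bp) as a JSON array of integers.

Site scan:
  OquIII (TCTACG, off=5): starts [21, 40, 86, 111] → cuts [26, 45, 91, 116]
  JekIII (CTGCCAT, off=7): starts [2, 9, 47, 59, 66, 77, 93, 100] → cuts [9, 16, 54, 66, 73, 84, 100, 107]

Pooled cuts: [9, 16, 26, 45, 54, 66, 73, 84, 91, 100, 107, 116]

Fragments:
  [0,9): 9 bp
  [9,16): 7 bp
  [16,26): 10 bp
  [26,45): 19 bp
  [45,54): 9 bp
  [54,66): 12 bp
  [66,73): 7 bp
  [73,84): 11 bp
  [84,91): 7 bp
  [91,100): 9 bp
  [100,107): 7 bp
  [107,116): 9 bp
  [116,118): 2 bp

[2,7,7,7,7,9,9,9,9,10,11,12,19]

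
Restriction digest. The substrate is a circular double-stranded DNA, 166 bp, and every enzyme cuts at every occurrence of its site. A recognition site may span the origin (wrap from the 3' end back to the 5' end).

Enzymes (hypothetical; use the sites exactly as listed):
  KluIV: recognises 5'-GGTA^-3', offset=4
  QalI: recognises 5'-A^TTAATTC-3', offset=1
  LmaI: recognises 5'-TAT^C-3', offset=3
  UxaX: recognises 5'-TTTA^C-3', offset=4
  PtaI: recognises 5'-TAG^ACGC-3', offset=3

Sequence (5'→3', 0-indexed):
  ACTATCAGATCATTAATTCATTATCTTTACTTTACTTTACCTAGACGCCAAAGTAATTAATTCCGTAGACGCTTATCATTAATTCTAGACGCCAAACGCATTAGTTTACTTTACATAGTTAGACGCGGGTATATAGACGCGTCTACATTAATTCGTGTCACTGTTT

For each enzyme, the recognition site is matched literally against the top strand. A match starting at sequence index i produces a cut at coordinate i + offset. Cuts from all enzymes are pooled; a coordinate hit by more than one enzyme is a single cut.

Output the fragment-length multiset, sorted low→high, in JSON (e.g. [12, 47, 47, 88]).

Per-enzyme occurrences:
  KluIV GGTA/4: at [127] ⇒ [131]
  QalI ATTAATTC/1: at [11, 55, 77, 146] ⇒ [12, 56, 78, 147]
  LmaI TATC/3: at [2, 21, 73] ⇒ [5, 24, 76]
  UxaX TTTAC/4: at [25, 30, 35, 104, 109, 163] ⇒ [1, 29, 34, 39, 108, 113]
  PtaI TAGACGC/3: at [41, 65, 85, 119, 133] ⇒ [44, 68, 88, 122, 136]

All cut coordinates (distinct, sorted): [1, 5, 12, 24, 29, 34, 39, 44, 56, 68, 76, 78, 88, 108, 113, 122, 131, 136, 147]

Fragment lengths:
  1→5: 4 bp
  5→12: 7 bp
  12→24: 12 bp
  24→29: 5 bp
  29→34: 5 bp
  34→39: 5 bp
  39→44: 5 bp
  44→56: 12 bp
  56→68: 12 bp
  68→76: 8 bp
  76→78: 2 bp
  78→88: 10 bp
  88→108: 20 bp
  108→113: 5 bp
  113→122: 9 bp
  122→131: 9 bp
  131→136: 5 bp
  136→147: 11 bp
  147→1 (wrap): 166-147+1 = 20 bp

[2,4,5,5,5,5,5,5,7,8,9,9,10,11,12,12,12,20,20]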